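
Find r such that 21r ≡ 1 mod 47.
Since 47 is prime, by Fermat 21^(-1) ≡ 21^{45} ≡ 9 mod 47. Verify: 21 × 9 = 189 ≡ 1 mod 47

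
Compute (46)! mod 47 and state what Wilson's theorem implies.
(46)! mod 47 = 46. Since this equals -1 mod 47, Wilson confirms 47 is prime.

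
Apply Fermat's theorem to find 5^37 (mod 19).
By Fermat: 5^{18} ≡ 1 (mod 19). 37 = 2×18 + 1. So 5^{37} ≡ 5^{1} ≡ 5 (mod 19)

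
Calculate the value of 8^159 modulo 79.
Using Fermat: 8^{78} ≡ 1 (mod 79). 159 ≡ 3 (mod 78). So 8^{159} ≡ 8^{3} ≡ 38 (mod 79)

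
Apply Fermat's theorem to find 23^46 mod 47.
By Fermat's Little Theorem, 23^{46} ≡ 1 mod 47 since 47 is prime and gcd(23, 47) = 1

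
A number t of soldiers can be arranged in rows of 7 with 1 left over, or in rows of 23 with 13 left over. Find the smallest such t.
M = 7 × 23 = 161. M₁ = 23, y₁ ≡ 4 mod 7. M₂ = 7, y₂ ≡ 10 mod 23. t = 1×23×4 + 13×7×10 ≡ 36 mod 161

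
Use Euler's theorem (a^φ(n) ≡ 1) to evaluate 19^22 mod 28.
By Euler: 19^{12} ≡ 1 (mod 28) since gcd(19, 28) = 1. 22 = 1×12 + 10. So 19^{22} ≡ 19^{10} ≡ 9 (mod 28)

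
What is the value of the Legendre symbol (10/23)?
(10/23) = 10^{11} mod 23 = -1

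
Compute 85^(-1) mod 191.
Since 191 is prime, by Fermat 85^(-1) ≡ 85^{189} ≡ 9 mod 191. Verify: 85 × 9 = 765 ≡ 1 mod 191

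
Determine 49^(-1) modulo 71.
Since 71 is prime, by Fermat 49^(-1) ≡ 49^{69} ≡ 29 (mod 71). Verify: 49 × 29 = 1421 ≡ 1 (mod 71)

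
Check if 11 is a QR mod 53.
By Euler's criterion: 11^{26} ≡ 1 (mod 53). Since this equals 1, 11 is a QR.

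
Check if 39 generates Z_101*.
39^{20} ≡ 1 mod 101 and 20 < 100, so ord_101(39) = 20 ≠ 100 and 39 is not a primitive root.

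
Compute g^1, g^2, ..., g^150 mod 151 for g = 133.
133^1, 133^2, ..., 133^{150} mod 151: [133, 22, 57, 31, 46, 78, 106, 55, 67, 2, 115, 44, 114, 62, 92, 5, 61, 110, 134, 4, 79, 88, 77, 124, 33, 10, 122, 69, 117, 8, 7, 25, 3, 97, 66, 20, 93, 138, 83, 16, 14, 50, 6, 43, 132, 40, 35, 125, 15, 32, 28, 100, 12, 86, 113, 80, 70, 99, 30, 64, 56, 49, 24, 21, 75, 9, 140, 47, 60, 128, 112, 98, 48, 42, 150, 18, 129, 94, 120, 105, 73, 45, 96, 84, 149, 36, 107, 37, 89, 59, 146, 90, 41, 17, 147, 72, 63, 74, 27, 118, 141, 29, 82, 34, 143, 144, 126, 148, 54, 85, 131, 58, 13, 68, 135, 137, 101, 145, 108, 19, 111, 116, 26, 136, 119, 123, 51, 139, 65, 38, 71, 81, 52, 121, 87, 95, 102, 127, 130, 76, 142, 11, 104, 91, 23, 39, 53, 103, 109, 1]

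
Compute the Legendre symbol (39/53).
(39/53) = 39^{26} mod 53 = -1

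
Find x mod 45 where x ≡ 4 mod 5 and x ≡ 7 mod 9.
M = 5 × 9 = 45. M₁ = 9, y₁ ≡ 4 mod 5. M₂ = 5, y₂ ≡ 2 mod 9. x = 4×9×4 + 7×5×2 ≡ 34 mod 45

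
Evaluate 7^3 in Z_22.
7^{3} = 343 ≡ 13 (mod 22)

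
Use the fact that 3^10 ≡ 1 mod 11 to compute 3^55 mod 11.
By Fermat: 3^{10} ≡ 1 mod 11. 55 = 5×10 + 5. So 3^{55} ≡ 3^{5} ≡ 1 mod 11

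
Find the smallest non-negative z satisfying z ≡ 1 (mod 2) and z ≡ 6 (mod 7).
M = 2 × 7 = 14. M₁ = 7, y₁ ≡ 1 (mod 2). M₂ = 2, y₂ ≡ 4 (mod 7). z = 1×7×1 + 6×2×4 ≡ 13 (mod 14)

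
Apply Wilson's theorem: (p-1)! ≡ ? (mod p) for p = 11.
By Wilson's theorem, (10)! ≡ -1 ≡ 10 mod 11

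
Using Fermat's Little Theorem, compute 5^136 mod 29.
By Fermat: 5^{28} ≡ 1 mod 29. 136 = 4×28 + 24. So 5^{136} ≡ 5^{24} ≡ 20 mod 29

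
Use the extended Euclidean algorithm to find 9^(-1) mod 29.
Extended GCD: 9(13) + 29(-4) = 1. So 9^(-1) ≡ 13 (mod 29). Verify: 9 × 13 = 117 ≡ 1 (mod 29)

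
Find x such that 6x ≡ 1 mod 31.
Since 31 is prime, by Fermat 6^(-1) ≡ 6^{29} ≡ 26 mod 31. Verify: 6 × 26 = 156 ≡ 1 mod 31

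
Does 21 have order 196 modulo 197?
ord_197(21) divides 196. For each prime q|196: 21^{98}≡196, 21^{28}≡114, none ≡ 1. So 21 has order 196 and is a primitive root mod 197.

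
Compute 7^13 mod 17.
By repeated squaring mod 17: 7^{1}≡7, 7^{2}≡15, 7^{4}≡4, 7^{8}≡16. Then 7^{13} = 7^{8+4+1} ≡ 16 × 4 × 7 ≡ 6 mod 17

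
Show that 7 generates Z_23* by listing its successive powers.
7^1, 7^2, ..., 7^{22} mod 23: [7, 3, 21, 9, 17, 4, 5, 12, 15, 13, 22, 16, 20, 2, 14, 6, 19, 18, 11, 8, 10, 1]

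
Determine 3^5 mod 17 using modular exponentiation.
By repeated squaring (mod 17): 3^{1}≡3, 3^{2}≡9, 3^{4}≡13. Then 3^{5} = 3^{4+1} ≡ 13 × 3 ≡ 5 (mod 17)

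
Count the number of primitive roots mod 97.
A prime p has φ(p-1) primitive roots; here φ(96) = 32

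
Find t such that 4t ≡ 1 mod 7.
Since 7 is prime, by Fermat 4^(-1) ≡ 4^{5} ≡ 2 mod 7. Verify: 4 × 2 = 8 ≡ 1 mod 7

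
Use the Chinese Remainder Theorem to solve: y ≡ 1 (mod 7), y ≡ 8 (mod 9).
M = 7 × 9 = 63. M₁ = 9, y₁ ≡ 4 (mod 7). M₂ = 7, y₂ ≡ 4 (mod 9). y = 1×9×4 + 8×7×4 ≡ 8 (mod 63)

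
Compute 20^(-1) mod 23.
Since 23 is prime, by Fermat 20^(-1) ≡ 20^{21} ≡ 15 mod 23. Verify: 20 × 15 = 300 ≡ 1 mod 23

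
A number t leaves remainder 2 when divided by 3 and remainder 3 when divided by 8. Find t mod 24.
M = 3 × 8 = 24. M₁ = 8, y₁ ≡ 2 mod 3. M₂ = 3, y₂ ≡ 3 mod 8. t = 2×8×2 + 3×3×3 ≡ 11 mod 24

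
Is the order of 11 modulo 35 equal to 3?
Powers of 11 mod 35: 11^1≡11, 11^2≡16, 11^3≡1. First k with 11^k≡1 is k=3. Yes, ord_35(11) = 3.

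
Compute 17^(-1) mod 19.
Since 19 is prime, by Fermat 17^(-1) ≡ 17^{17} ≡ 9 mod 19. Verify: 17 × 9 = 153 ≡ 1 mod 19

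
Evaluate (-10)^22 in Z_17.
Using Fermat: (-10)^{16} ≡ 1 (mod 17). 22 ≡ 6 (mod 16). So (-10)^{22} ≡ (-10)^{6} ≡ 9 (mod 17)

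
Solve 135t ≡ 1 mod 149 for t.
Since 149 is prime, by Fermat 135^(-1) ≡ 135^{147} ≡ 117 mod 149. Verify: 135 × 117 = 15795 ≡ 1 mod 149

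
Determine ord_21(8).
Powers of 8 mod 21: 8^1≡8, 8^2≡1. Order = 2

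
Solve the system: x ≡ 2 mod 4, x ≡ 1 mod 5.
M = 4 × 5 = 20. M₁ = 5, y₁ ≡ 1 mod 4. M₂ = 4, y₂ ≡ 4 mod 5. x = 2×5×1 + 1×4×4 ≡ 6 mod 20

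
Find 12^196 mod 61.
Using Fermat: 12^{60} ≡ 1 mod 61. 196 ≡ 16 mod 60. So 12^{196} ≡ 12^{16} ≡ 12 mod 61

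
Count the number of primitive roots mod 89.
A prime p has φ(p-1) primitive roots; here φ(88) = 40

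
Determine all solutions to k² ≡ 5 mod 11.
The square roots of 5 mod 11 are 4 and 7. Verify: 4² = 16 ≡ 5 mod 11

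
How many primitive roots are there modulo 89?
There are φ(89-1) = φ(88) = 40 primitive roots modulo 89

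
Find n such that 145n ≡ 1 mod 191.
Since 191 is prime, by Fermat 145^(-1) ≡ 145^{189} ≡ 137 mod 191. Verify: 145 × 137 = 19865 ≡ 1 mod 191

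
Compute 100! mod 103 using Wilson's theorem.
(102)! = (100)! × (101) × (102) ≡ -1 mod 103. So (100)! ≡ -1 × [(102)(101)]^(-1) ≡ 51 mod 103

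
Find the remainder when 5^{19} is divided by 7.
By Fermat: 5^{6} ≡ 1 mod 7. 19 = 3×6 + 1. So 5^{19} ≡ 5^{1} ≡ 5 mod 7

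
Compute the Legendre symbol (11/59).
(11/59) = 11^{29} mod 59 = -1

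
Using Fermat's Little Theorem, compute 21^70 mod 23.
By Fermat: 21^{22} ≡ 1 (mod 23). 70 = 3×22 + 4. So 21^{70} ≡ 21^{4} ≡ 16 (mod 23)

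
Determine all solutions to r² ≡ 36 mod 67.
The square roots of 36 mod 67 are 6 and 61. Verify: 6² = 36 ≡ 36 mod 67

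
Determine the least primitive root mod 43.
g = 3. For each prime q|42: 3^{21}≡42, 3^{14}≡36, 3^{6}≡41, none ≡ 1, so ord_43(3) = 42 and 3 is a primitive root.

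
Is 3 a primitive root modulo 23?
3^{11} ≡ 1 mod 23 and 11 < 22, so ord_23(3) = 11 ≠ 22 and 3 is not a primitive root.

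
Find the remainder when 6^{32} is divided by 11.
By Fermat: 6^{10} ≡ 1 mod 11. 32 = 3×10 + 2. So 6^{32} ≡ 6^{2} ≡ 3 mod 11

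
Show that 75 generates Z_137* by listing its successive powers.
75^1, 75^2, ..., 75^{136} mod 137: [75, 8, 52, 64, 5, 101, 40, 123, 46, 25, 94, 63, 67, 93, 125, 59, 41, 61, 54, 77, 21, 68, 31, 133, 111, 105, 66, 18, 117, 7, 114, 56, 90, 37, 35, 22, 6, 39, 48, 38, 110, 30, 58, 103, 53, 2, 13, 16, 104, 128, 10, 65, 80, 109, 92, 50, 51, 126, 134, 49, 113, 118, 82, 122, 108, 17, 42, 136, 62, 129, 85, 73, 132, 36, 97, 14, 91, 112, 43, 74, 70, 44, 12, 78, 96, 76, 83, 60, 116, 69, 106, 4, 26, 32, 71, 119, 20, 130, 23, 81, 47, 100, 102, 115, 131, 98, 89, 99, 27, 107, 79, 34, 84, 135, 124, 121, 33, 9, 127, 72, 57, 28, 45, 87, 86, 11, 3, 88, 24, 19, 55, 15, 29, 120, 95, 1]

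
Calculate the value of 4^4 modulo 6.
4^{4} = 256 ≡ 4 mod 6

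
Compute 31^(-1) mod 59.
Since 59 is prime, by Fermat 31^(-1) ≡ 31^{57} ≡ 40 mod 59. Verify: 31 × 40 = 1240 ≡ 1 mod 59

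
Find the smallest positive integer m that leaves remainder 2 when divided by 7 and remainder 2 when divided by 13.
M = 7 × 13 = 91. M₁ = 13, y₁ ≡ 6 (mod 7). M₂ = 7, y₂ ≡ 2 (mod 13). m = 2×13×6 + 2×7×2 ≡ 2 (mod 91)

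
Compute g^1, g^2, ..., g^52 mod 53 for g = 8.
8^1, 8^2, ..., 8^{52} mod 53: [8, 11, 35, 15, 14, 6, 48, 13, 51, 37, 31, 36, 23, 25, 41, 10, 27, 4, 32, 44, 34, 7, 3, 24, 33, 52, 45, 42, 18, 38, 39, 47, 5, 40, 2, 16, 22, 17, 30, 28, 12, 43, 26, 49, 21, 9, 19, 46, 50, 29, 20, 1]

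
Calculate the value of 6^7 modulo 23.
By repeated squaring (mod 23): 6^{1}≡6, 6^{2}≡13, 6^{4}≡8. Then 6^{7} = 6^{4+2+1} ≡ 8 × 13 × 6 ≡ 3 (mod 23)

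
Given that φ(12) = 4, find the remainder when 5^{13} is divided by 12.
By Euler: 5^{4} ≡ 1 (mod 12) since gcd(5, 12) = 1. 13 = 3×4 + 1. So 5^{13} ≡ 5^{1} ≡ 5 (mod 12)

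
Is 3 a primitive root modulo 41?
3^{8} ≡ 1 (mod 41) and 8 < 40, so ord_41(3) = 8 ≠ 40 and 3 is not a primitive root.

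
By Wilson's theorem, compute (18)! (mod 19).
By Wilson's theorem, (18)! ≡ -1 ≡ 18 (mod 19)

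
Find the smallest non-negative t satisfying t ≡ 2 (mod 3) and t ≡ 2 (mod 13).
M = 3 × 13 = 39. M₁ = 13, y₁ ≡ 1 (mod 3). M₂ = 3, y₂ ≡ 9 (mod 13). t = 2×13×1 + 2×3×9 ≡ 2 (mod 39)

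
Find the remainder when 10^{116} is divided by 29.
By Fermat: 10^{28} ≡ 1 mod 29. 116 = 4×28 + 4. So 10^{116} ≡ 10^{4} ≡ 24 mod 29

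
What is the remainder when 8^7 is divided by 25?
By repeated squaring (mod 25): 8^{1}≡8, 8^{2}≡14, 8^{4}≡21. Then 8^{7} = 8^{4+2+1} ≡ 21 × 14 × 8 ≡ 2 (mod 25)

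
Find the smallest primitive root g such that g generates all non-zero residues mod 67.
g = 2. Powers: [2, 4, 8, 16, 32, 64, 61, 55, 43, ...] generates all 66 non-zero residues.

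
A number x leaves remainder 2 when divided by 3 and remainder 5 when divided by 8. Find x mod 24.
M = 3 × 8 = 24. M₁ = 8, y₁ ≡ 2 mod 3. M₂ = 3, y₂ ≡ 3 mod 8. x = 2×8×2 + 5×3×3 ≡ 5 mod 24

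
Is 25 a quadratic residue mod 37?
By Euler's criterion: 25^{18} ≡ 1 mod 37. Since this equals 1, 25 is a QR.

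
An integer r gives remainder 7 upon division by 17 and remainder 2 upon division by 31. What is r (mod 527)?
M = 17 × 31 = 527. M₁ = 31, y₁ ≡ 11 (mod 17). M₂ = 17, y₂ ≡ 11 (mod 31). r = 7×31×11 + 2×17×11 ≡ 126 (mod 527)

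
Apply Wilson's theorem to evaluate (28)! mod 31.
(30)! = (28)! × (29) × (30) ≡ -1 (mod 31). So (28)! ≡ -1 × [(30)(29)]^(-1) ≡ 15 (mod 31)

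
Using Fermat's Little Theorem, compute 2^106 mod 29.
By Fermat: 2^{28} ≡ 1 (mod 29). 106 = 3×28 + 22. So 2^{106} ≡ 2^{22} ≡ 5 (mod 29)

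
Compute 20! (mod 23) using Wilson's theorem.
(22)! = (20)! × (21) × (22) ≡ -1 (mod 23). So (20)! ≡ -1 × [(22)(21)]^(-1) ≡ 11 (mod 23)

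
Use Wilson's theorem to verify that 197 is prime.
(196)! mod 197 = 196. Since this equals -1 mod 197, Wilson confirms 197 is prime.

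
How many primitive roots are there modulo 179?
Number of primitive roots mod 179 = φ(p-1) = φ(178) = 88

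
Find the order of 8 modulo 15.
Powers of 8 mod 15: 8^1≡8, 8^2≡4, 8^3≡2, 8^4≡1. Order = 4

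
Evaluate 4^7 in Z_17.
By repeated squaring (mod 17): 4^{1}≡4, 4^{2}≡16, 4^{4}≡1. Then 4^{7} = 4^{4+2+1} ≡ 1 × 16 × 4 ≡ 13 (mod 17)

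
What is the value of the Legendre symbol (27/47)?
(27/47) = 27^{23} mod 47 = 1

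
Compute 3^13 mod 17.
By repeated squaring (mod 17): 3^{1}≡3, 3^{2}≡9, 3^{4}≡13, 3^{8}≡16. Then 3^{13} = 3^{8+4+1} ≡ 16 × 13 × 3 ≡ 12 (mod 17)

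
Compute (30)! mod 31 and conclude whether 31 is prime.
(30)! mod 31 = 30. Since 30 ≡ -1 (mod 31), 31 is prime.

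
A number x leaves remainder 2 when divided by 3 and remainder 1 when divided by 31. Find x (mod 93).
M = 3 × 31 = 93. M₁ = 31, y₁ ≡ 1 (mod 3). M₂ = 3, y₂ ≡ 21 (mod 31). x = 2×31×1 + 1×3×21 ≡ 32 (mod 93)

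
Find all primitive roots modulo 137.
There are φ(136) = 64 primitive roots mod 137: {3, 5, 6, 12, 13, 20, 21, 23, 24, 26, 27, 29, 31, 33, 35, 40, 42, 43, 45, 46, 47, 48, 51, 52, 53, 54, 55, 57, 58, 62, 66, 67, 70, 71, 75, 79, 80, 82, 83, 84, 85, 86, 89, 90, 91, 92, 94, 95, 97, 102, 104, 106, 108, 110, 111, 113, 114, 116, 117, 124, 125, 131, 132, 134}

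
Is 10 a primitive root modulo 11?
10^{2} ≡ 1 (mod 11) and 2 < 10, so ord_11(10) = 2 ≠ 10 and 10 is not a primitive root.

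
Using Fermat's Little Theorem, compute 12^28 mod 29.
By Fermat's Little Theorem, 12^{28} ≡ 1 (mod 29) since 29 is prime and gcd(12, 29) = 1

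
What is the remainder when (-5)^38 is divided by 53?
By repeated squaring mod 53: (-5)^{1}≡48, (-5)^{2}≡25, (-5)^{4}≡42, (-5)^{8}≡15, (-5)^{16}≡13, (-5)^{32}≡10. Then (-5)^{38} = (-5)^{32+4+2} ≡ 10 × 42 × 25 ≡ 6 mod 53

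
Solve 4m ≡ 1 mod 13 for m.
Since 13 is prime, by Fermat 4^(-1) ≡ 4^{11} ≡ 10 mod 13. Verify: 4 × 10 = 40 ≡ 1 mod 13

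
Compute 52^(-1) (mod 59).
Since 59 is prime, by Fermat 52^(-1) ≡ 52^{57} ≡ 42 (mod 59). Verify: 52 × 42 = 2184 ≡ 1 (mod 59)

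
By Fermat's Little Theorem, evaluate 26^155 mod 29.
By Fermat: 26^{28} ≡ 1 mod 29. 155 = 5×28 + 15. So 26^{155} ≡ 26^{15} ≡ 3 mod 29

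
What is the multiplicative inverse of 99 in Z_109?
Since 109 is prime, by Fermat 99^(-1) ≡ 99^{107} ≡ 98 (mod 109). Verify: 99 × 98 = 9702 ≡ 1 (mod 109)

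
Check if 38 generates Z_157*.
ord_157(38) divides 156. For each prime q|156: 38^{78}≡156, 38^{52}≡12, 38^{12}≡108, none ≡ 1. So 38 has order 156 and is a primitive root mod 157.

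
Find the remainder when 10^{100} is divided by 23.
By Fermat: 10^{22} ≡ 1 mod 23. 100 = 4×22 + 12. So 10^{100} ≡ 10^{12} ≡ 13 mod 23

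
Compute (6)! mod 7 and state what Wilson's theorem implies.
(6)! mod 7 = 6. Since this equals -1 (mod 7), Wilson confirms 7 is prime.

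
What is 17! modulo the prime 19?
(18)! = (17)! × (18) ≡ -1 (mod 19). So (17)! ≡ -1 × (18)^(-1) ≡ (-1)×(-1) = 1 (mod 19)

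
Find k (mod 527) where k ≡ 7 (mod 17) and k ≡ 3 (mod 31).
M = 17 × 31 = 527. M₁ = 31, y₁ ≡ 11 (mod 17). M₂ = 17, y₂ ≡ 11 (mod 31). k = 7×31×11 + 3×17×11 ≡ 313 (mod 527)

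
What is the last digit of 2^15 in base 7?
Using Fermat: 2^{6} ≡ 1 mod 7. 15 ≡ 3 mod 6. So 2^{15} ≡ 2^{3} ≡ 1 mod 7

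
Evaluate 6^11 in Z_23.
By repeated squaring (mod 23): 6^{1}≡6, 6^{2}≡13, 6^{4}≡8, 6^{8}≡18. Then 6^{11} = 6^{8+2+1} ≡ 18 × 13 × 6 ≡ 1 (mod 23)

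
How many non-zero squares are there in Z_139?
Exactly half the non-zero residues mod a prime are QRs: (139-1)/2 = 69.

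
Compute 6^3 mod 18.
6^{3} = 216 ≡ 0 (mod 18)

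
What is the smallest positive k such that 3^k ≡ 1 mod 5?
Powers of 3 mod 5: 3^1≡3, 3^2≡4, 3^3≡2, 3^4≡1. So the order of 3 is 4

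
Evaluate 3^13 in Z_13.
Using Fermat: 3^{12} ≡ 1 (mod 13). 13 ≡ 1 (mod 12). So 3^{13} ≡ 3^{1} ≡ 3 (mod 13)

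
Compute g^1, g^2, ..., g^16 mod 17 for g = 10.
10^1, 10^2, ..., 10^{16} mod 17: [10, 15, 14, 4, 6, 9, 5, 16, 7, 2, 3, 13, 11, 8, 12, 1]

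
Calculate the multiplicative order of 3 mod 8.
Powers of 3 mod 8: 3^1≡3, 3^2≡1. So the order of 3 is 2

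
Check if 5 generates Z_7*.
ord_7(5) divides 6. For each prime q|6: 5^{3}≡6, 5^{2}≡4, none ≡ 1. So 5 has order 6 and is a primitive root mod 7.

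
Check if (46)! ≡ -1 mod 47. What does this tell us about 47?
(46)! mod 47 = 46. Since this equals -1 mod 47, Wilson confirms 47 is prime.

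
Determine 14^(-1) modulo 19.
Since 19 is prime, by Fermat 14^(-1) ≡ 14^{17} ≡ 15 (mod 19). Verify: 14 × 15 = 210 ≡ 1 (mod 19)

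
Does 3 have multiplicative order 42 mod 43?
Powers of 3 mod 43: 3^1≡3, 3^2≡9, 3^3≡27, 3^4≡38, 3^5≡28, 3^6≡41, 3^7≡37, 3^8≡25, 3^9≡32, 3^10≡10, 3^11≡30, 3^12≡4, 3^13≡12, 3^14≡36, 3^15≡22, 3^16≡23, 3^17≡26, 3^18≡35, 3^19≡19, 3^20≡14, 3^21≡42, 3^22≡40, 3^23≡34, 3^24≡16, 3^25≡5, 3^26≡15, 3^27≡2, 3^28≡6, 3^29≡18, 3^30≡11, 3^31≡33, 3^32≡13, 3^33≡39, 3^34≡31, 3^35≡7, 3^36≡21, 3^37≡20, 3^38≡17, 3^39≡8, 3^40≡24, 3^41≡29, 3^42≡1. First k with 3^k≡1 is k=42. Yes, ord_43(3) = 42.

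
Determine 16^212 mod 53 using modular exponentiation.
Using Fermat: 16^{52} ≡ 1 mod 53. 212 ≡ 4 mod 52. So 16^{212} ≡ 16^{4} ≡ 28 mod 53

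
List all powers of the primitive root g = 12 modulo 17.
12^1, 12^2, ..., 12^{16} mod 17: [12, 8, 11, 13, 3, 2, 7, 16, 5, 9, 6, 4, 14, 15, 10, 1]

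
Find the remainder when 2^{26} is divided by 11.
By Fermat: 2^{10} ≡ 1 (mod 11). 26 = 2×10 + 6. So 2^{26} ≡ 2^{6} ≡ 9 (mod 11)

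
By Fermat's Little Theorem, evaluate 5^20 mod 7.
By Fermat: 5^{6} ≡ 1 mod 7. 20 = 3×6 + 2. So 5^{20} ≡ 5^{2} ≡ 4 mod 7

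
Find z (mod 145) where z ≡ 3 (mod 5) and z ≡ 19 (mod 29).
M = 5 × 29 = 145. M₁ = 29, y₁ ≡ 4 (mod 5). M₂ = 5, y₂ ≡ 6 (mod 29). z = 3×29×4 + 19×5×6 ≡ 48 (mod 145)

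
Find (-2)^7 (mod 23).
By repeated squaring (mod 23): (-2)^{1}≡21, (-2)^{2}≡4, (-2)^{4}≡16. Then (-2)^{7} = (-2)^{4+2+1} ≡ 16 × 4 × 21 ≡ 10 (mod 23)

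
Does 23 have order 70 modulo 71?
23^{14} ≡ 1 mod 71 and 14 < 70, so ord_71(23) = 14 ≠ 70 and 23 is not a primitive root.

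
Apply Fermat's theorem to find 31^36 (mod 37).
By Fermat's Little Theorem, 31^{36} ≡ 1 (mod 37) since 37 is prime and gcd(31, 37) = 1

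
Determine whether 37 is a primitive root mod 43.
37^{6} ≡ 1 mod 43 and 6 < 42, so ord_43(37) = 6 ≠ 42 and 37 is not a primitive root.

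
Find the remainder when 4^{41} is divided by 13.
By Fermat: 4^{12} ≡ 1 (mod 13). 41 = 3×12 + 5. So 4^{41} ≡ 4^{5} ≡ 10 (mod 13)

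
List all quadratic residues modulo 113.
Squares in Z_113*: {1, 2, 4, 7, 8, 9, 11, 13, 14, 15, 16, 18, 22, 25, 26, 28, 30, 31, 32, 36, 41, 44, 49, 50, 51, 52, 53, 56, 57, 60, 61, 62, 63, 64, 69, 72, 77, 81, 82, 83, 85, 87, 88, 91, 95, 97, 98, 99, 100, 102, 104, 105, 106, 109, 111, 112}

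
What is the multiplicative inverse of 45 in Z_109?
Since 109 is prime, by Fermat 45^(-1) ≡ 45^{107} ≡ 63 (mod 109). Verify: 45 × 63 = 2835 ≡ 1 (mod 109)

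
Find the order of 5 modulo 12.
Powers of 5 mod 12: 5^1≡5, 5^2≡1. So the order of 5 is 2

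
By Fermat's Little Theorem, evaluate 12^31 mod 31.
By Fermat: 12^{30} ≡ 1 mod 31. So 12^{31} = 12^{30} · 12^{1} ≡ 12^{1} ≡ 12 mod 31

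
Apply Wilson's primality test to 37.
(36)! mod 37 = 36. Since 36 ≡ -1 mod 37, 37 is prime.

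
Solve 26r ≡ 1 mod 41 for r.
Since 41 is prime, by Fermat 26^(-1) ≡ 26^{39} ≡ 30 mod 41. Verify: 26 × 30 = 780 ≡ 1 mod 41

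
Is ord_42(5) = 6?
Powers of 5 mod 42: 5^1≡5, 5^2≡25, 5^3≡41, 5^4≡37, 5^5≡17, 5^6≡1. First k with 5^k≡1 is k=6. Yes, ord_42(5) = 6.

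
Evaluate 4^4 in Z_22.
4^{4} = 256 ≡ 14 mod 22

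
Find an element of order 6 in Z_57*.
8 has order 6 mod 57 since 8^{6} ≡ 1 mod 57 and no smaller power works.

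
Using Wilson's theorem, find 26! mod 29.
(28)! = (26)! × (27) × (28) ≡ -1 mod 29. So (26)! ≡ -1 × [(28)(27)]^(-1) ≡ 14 mod 29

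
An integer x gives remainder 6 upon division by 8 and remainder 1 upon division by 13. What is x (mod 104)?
M = 8 × 13 = 104. M₁ = 13, y₁ ≡ 5 (mod 8). M₂ = 8, y₂ ≡ 5 (mod 13). x = 6×13×5 + 1×8×5 ≡ 14 (mod 104)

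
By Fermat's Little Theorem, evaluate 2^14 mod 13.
By Fermat: 2^{12} ≡ 1 mod 13. So 2^{14} = 2^{12} · 2^{2} ≡ 2^{2} ≡ 4 mod 13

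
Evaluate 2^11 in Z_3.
Using Fermat: 2^{2} ≡ 1 mod 3. 11 ≡ 1 mod 2. So 2^{11} ≡ 2^{1} ≡ 2 mod 3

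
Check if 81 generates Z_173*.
81^{43} ≡ 1 (mod 173) and 43 < 172, so ord_173(81) = 43 ≠ 172 and 81 is not a primitive root.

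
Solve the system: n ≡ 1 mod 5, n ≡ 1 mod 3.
M = 5 × 3 = 15. M₁ = 3, y₁ ≡ 2 mod 5. M₂ = 5, y₂ ≡ 2 mod 3. n = 1×3×2 + 1×5×2 ≡ 1 mod 15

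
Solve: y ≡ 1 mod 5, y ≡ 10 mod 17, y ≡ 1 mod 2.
M = 5 × 17 × 2 = 170. M₁ = 34, y₁ ≡ 4 mod 5. M₂ = 10, y₂ ≡ 12 mod 17. M₃ = 85, y₃ ≡ 1 mod 2. y = 1×34×4 + 10×10×12 + 1×85×1 ≡ 61 mod 170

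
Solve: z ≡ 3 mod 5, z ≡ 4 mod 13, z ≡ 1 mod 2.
M = 5 × 13 × 2 = 130. M₁ = 26, y₁ ≡ 1 mod 5. M₂ = 10, y₂ ≡ 4 mod 13. M₃ = 65, y₃ ≡ 1 mod 2. z = 3×26×1 + 4×10×4 + 1×65×1 ≡ 43 mod 130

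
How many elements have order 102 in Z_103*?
A prime p has φ(p-1) primitive roots; here φ(102) = 32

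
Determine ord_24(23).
Powers of 23 mod 24: 23^1≡23, 23^2≡1. ord_24(23) = 2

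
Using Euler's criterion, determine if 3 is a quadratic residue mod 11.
By Euler's criterion: 3^{5} ≡ 1 (mod 11). Since this equals 1, 3 is a QR.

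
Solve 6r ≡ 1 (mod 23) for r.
Since 23 is prime, by Fermat 6^(-1) ≡ 6^{21} ≡ 4 (mod 23). Verify: 6 × 4 = 24 ≡ 1 (mod 23)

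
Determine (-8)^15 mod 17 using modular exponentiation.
By repeated squaring mod 17: (-8)^{1}≡9, (-8)^{2}≡13, (-8)^{4}≡16, (-8)^{8}≡1. Then (-8)^{15} = (-8)^{8+4+2+1} ≡ 1 × 16 × 13 × 9 ≡ 2 mod 17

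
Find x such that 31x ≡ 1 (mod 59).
Since 59 is prime, by Fermat 31^(-1) ≡ 31^{57} ≡ 40 (mod 59). Verify: 31 × 40 = 1240 ≡ 1 (mod 59)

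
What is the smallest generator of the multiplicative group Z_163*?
g = 2. For each prime q|162: 2^{81}≡162, 2^{54}≡104, none ≡ 1, so ord_163(2) = 162 and 2 is a primitive root.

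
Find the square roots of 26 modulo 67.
The square roots of 26 mod 67 are 19 and 48. Verify: 19² = 361 ≡ 26 mod 67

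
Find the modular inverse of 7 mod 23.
Since 23 is prime, by Fermat 7^(-1) ≡ 7^{21} ≡ 10 (mod 23). Verify: 7 × 10 = 70 ≡ 1 (mod 23)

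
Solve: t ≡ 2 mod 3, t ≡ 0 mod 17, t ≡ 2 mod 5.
M = 3 × 17 × 5 = 255. M₁ = 85, y₁ ≡ 1 mod 3. M₂ = 15, y₂ ≡ 8 mod 17. M₃ = 51, y₃ ≡ 1 mod 5. t = 2×85×1 + 0×15×8 + 2×51×1 ≡ 17 mod 255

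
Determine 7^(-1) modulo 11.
Since 11 is prime, by Fermat 7^(-1) ≡ 7^{9} ≡ 8 (mod 11). Verify: 7 × 8 = 56 ≡ 1 (mod 11)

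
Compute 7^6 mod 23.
By repeated squaring (mod 23): 7^{1}≡7, 7^{2}≡3, 7^{4}≡9. Then 7^{6} = 7^{4+2} ≡ 9 × 3 ≡ 4 (mod 23)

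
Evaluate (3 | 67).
(3/67) = 3^{33} mod 67 = -1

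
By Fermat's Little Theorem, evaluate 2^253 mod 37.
By Fermat: 2^{36} ≡ 1 (mod 37). 253 ≡ 1 (mod 36). So 2^{253} ≡ 2^{1} ≡ 2 (mod 37)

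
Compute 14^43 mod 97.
By repeated squaring mod 97: 14^{1}≡14, 14^{2}≡2, 14^{4}≡4, 14^{8}≡16, 14^{16}≡62, 14^{32}≡61. Then 14^{43} = 14^{32+8+2+1} ≡ 61 × 16 × 2 × 14 ≡ 71 mod 97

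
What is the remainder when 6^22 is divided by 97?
By repeated squaring (mod 97): 6^{1}≡6, 6^{2}≡36, 6^{4}≡35, 6^{8}≡61, 6^{16}≡35. Then 6^{22} = 6^{16+4+2} ≡ 35 × 35 × 36 ≡ 62 (mod 97)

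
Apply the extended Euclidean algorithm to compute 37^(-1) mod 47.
Extended GCD: 37(14) + 47(-11) = 1. So 37^(-1) ≡ 14 mod 47. Verify: 37 × 14 = 518 ≡ 1 mod 47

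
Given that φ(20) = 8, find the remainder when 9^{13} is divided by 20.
By Euler: 9^{8} ≡ 1 mod 20 since gcd(9, 20) = 1. 13 = 1×8 + 5. So 9^{13} ≡ 9^{5} ≡ 9 mod 20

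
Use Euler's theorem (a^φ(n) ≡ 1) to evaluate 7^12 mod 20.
By Euler: 7^{8} ≡ 1 mod 20 since gcd(7, 20) = 1. 12 = 1×8 + 4. So 7^{12} ≡ 7^{4} ≡ 1 mod 20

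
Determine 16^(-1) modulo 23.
Since 23 is prime, by Fermat 16^(-1) ≡ 16^{21} ≡ 13 (mod 23). Verify: 16 × 13 = 208 ≡ 1 (mod 23)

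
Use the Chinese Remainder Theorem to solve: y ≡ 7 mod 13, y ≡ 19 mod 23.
M = 13 × 23 = 299. M₁ = 23, y₁ ≡ 4 mod 13. M₂ = 13, y₂ ≡ 16 mod 23. y = 7×23×4 + 19×13×16 ≡ 111 mod 299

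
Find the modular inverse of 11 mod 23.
Since 23 is prime, by Fermat 11^(-1) ≡ 11^{21} ≡ 21 (mod 23). Verify: 11 × 21 = 231 ≡ 1 (mod 23)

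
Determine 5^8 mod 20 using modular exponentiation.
By repeated squaring mod 20: 5^{1}≡5, 5^{2}≡5, 5^{4}≡5, 5^{8}≡5. So 5^{8} ≡ 5 mod 20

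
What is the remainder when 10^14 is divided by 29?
By repeated squaring mod 29: 10^{1}≡10, 10^{2}≡13, 10^{4}≡24, 10^{8}≡25. Then 10^{14} = 10^{8+4+2} ≡ 25 × 24 × 13 ≡ 28 mod 29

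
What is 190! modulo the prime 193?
(192)! = (190)! × (191) × (192) ≡ -1 mod 193. So (190)! ≡ -1 × [(192)(191)]^(-1) ≡ 96 mod 193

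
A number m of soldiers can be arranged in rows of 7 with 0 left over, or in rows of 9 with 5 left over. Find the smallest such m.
M = 7 × 9 = 63. M₁ = 9, y₁ ≡ 4 mod 7. M₂ = 7, y₂ ≡ 4 mod 9. m = 0×9×4 + 5×7×4 ≡ 14 mod 63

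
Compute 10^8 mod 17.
By repeated squaring mod 17: 10^{1}≡10, 10^{2}≡15, 10^{4}≡4, 10^{8}≡16. So 10^{8} ≡ 16 mod 17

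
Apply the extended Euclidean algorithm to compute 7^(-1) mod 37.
Extended GCD: 7(16) + 37(-3) = 1. So 7^(-1) ≡ 16 (mod 37). Verify: 7 × 16 = 112 ≡ 1 (mod 37)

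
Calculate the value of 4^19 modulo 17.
Using Fermat: 4^{16} ≡ 1 (mod 17). 19 ≡ 3 (mod 16). So 4^{19} ≡ 4^{3} ≡ 13 (mod 17)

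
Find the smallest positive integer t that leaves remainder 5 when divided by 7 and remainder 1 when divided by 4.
M = 7 × 4 = 28. M₁ = 4, y₁ ≡ 2 mod 7. M₂ = 7, y₂ ≡ 3 mod 4. t = 5×4×2 + 1×7×3 ≡ 5 mod 28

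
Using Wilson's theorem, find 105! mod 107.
(106)! = (105)! × (106) ≡ -1 (mod 107). So (105)! ≡ -1 × (106)^(-1) ≡ (-1)×(-1) = 1 (mod 107)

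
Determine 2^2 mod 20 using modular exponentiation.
2^{2} = 4 ≡ 4 (mod 20)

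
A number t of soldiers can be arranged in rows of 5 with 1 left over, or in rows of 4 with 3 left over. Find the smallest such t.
M = 5 × 4 = 20. M₁ = 4, y₁ ≡ 4 mod 5. M₂ = 5, y₂ ≡ 1 mod 4. t = 1×4×4 + 3×5×1 ≡ 11 mod 20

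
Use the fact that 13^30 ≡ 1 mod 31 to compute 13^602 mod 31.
By Fermat: 13^{30} ≡ 1 mod 31. 602 ≡ 2 mod 30. So 13^{602} ≡ 13^{2} ≡ 14 mod 31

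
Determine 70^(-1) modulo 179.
Since 179 is prime, by Fermat 70^(-1) ≡ 70^{177} ≡ 156 (mod 179). Verify: 70 × 156 = 10920 ≡ 1 (mod 179)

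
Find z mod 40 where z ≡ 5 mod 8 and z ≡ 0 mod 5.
M = 8 × 5 = 40. M₁ = 5, y₁ ≡ 5 mod 8. M₂ = 8, y₂ ≡ 2 mod 5. z = 5×5×5 + 0×8×2 ≡ 5 mod 40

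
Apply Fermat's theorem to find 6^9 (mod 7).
By Fermat: 6^{6} ≡ 1 (mod 7). So 6^{9} = 6^{6} · 6^{3} ≡ 6^{3} ≡ 6 (mod 7)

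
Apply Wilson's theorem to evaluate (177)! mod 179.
(178)! = (177)! × (178) ≡ -1 mod 179. So (177)! ≡ -1 × (178)^(-1) ≡ (-1)×(-1) = 1 mod 179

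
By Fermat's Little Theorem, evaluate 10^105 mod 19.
By Fermat: 10^{18} ≡ 1 mod 19. 105 = 5×18 + 15. So 10^{105} ≡ 10^{15} ≡ 8 mod 19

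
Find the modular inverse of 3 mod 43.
Since 43 is prime, by Fermat 3^(-1) ≡ 3^{41} ≡ 29 mod 43. Verify: 3 × 29 = 87 ≡ 1 mod 43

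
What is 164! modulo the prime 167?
(166)! = (164)! × (165) × (166) ≡ -1 mod 167. So (164)! ≡ -1 × [(166)(165)]^(-1) ≡ 83 mod 167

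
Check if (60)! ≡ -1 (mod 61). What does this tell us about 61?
(60)! mod 61 = 60. Since this equals -1 (mod 61), Wilson confirms 61 is prime.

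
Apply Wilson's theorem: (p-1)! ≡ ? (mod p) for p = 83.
By Wilson's theorem, (82)! ≡ -1 ≡ 82 (mod 83)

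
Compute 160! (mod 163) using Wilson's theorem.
(162)! = (160)! × (161) × (162) ≡ -1 (mod 163). So (160)! ≡ -1 × [(162)(161)]^(-1) ≡ 81 (mod 163)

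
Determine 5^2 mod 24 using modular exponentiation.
5^{2} = 25 ≡ 1 (mod 24)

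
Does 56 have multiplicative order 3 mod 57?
Powers of 56 mod 57: 56^1≡56, 56^2≡1. Already 56^2≡1, so the order is 2 < 3. No, the actual order is 2.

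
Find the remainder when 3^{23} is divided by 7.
By Fermat: 3^{6} ≡ 1 (mod 7). 23 = 3×6 + 5. So 3^{23} ≡ 3^{5} ≡ 5 (mod 7)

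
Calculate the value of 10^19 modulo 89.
By repeated squaring mod 89: 10^{1}≡10, 10^{2}≡11, 10^{4}≡32, 10^{8}≡45, 10^{16}≡67. Then 10^{19} = 10^{16+2+1} ≡ 67 × 11 × 10 ≡ 72 mod 89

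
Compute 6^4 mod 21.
6^{4} = 1296 ≡ 15 mod 21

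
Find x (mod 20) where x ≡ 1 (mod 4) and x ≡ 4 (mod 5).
M = 4 × 5 = 20. M₁ = 5, y₁ ≡ 1 (mod 4). M₂ = 4, y₂ ≡ 4 (mod 5). x = 1×5×1 + 4×4×4 ≡ 9 (mod 20)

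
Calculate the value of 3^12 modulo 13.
Using Fermat: 3^{12} ≡ 1 mod 13. 12 ≡ 0 mod 12. So 3^{12} ≡ 3^{0} ≡ 1 mod 13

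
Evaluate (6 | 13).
(6/13) = 6^{6} mod 13 = -1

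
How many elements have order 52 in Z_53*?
A prime p has φ(p-1) primitive roots; here φ(52) = 24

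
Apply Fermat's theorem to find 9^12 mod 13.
By Fermat's Little Theorem, 9^{12} ≡ 1 mod 13 since 13 is prime and gcd(9, 13) = 1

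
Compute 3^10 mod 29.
By repeated squaring mod 29: 3^{1}≡3, 3^{2}≡9, 3^{4}≡23, 3^{8}≡7. Then 3^{10} = 3^{8+2} ≡ 7 × 9 ≡ 5 mod 29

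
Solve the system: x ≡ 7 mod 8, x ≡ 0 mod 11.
M = 8 × 11 = 88. M₁ = 11, y₁ ≡ 3 mod 8. M₂ = 8, y₂ ≡ 7 mod 11. x = 7×11×3 + 0×8×7 ≡ 55 mod 88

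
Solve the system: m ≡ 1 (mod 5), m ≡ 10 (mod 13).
M = 5 × 13 = 65. M₁ = 13, y₁ ≡ 2 (mod 5). M₂ = 5, y₂ ≡ 8 (mod 13). m = 1×13×2 + 10×5×8 ≡ 36 (mod 65)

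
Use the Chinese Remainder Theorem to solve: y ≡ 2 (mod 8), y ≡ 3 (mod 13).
M = 8 × 13 = 104. M₁ = 13, y₁ ≡ 5 (mod 8). M₂ = 8, y₂ ≡ 5 (mod 13). y = 2×13×5 + 3×8×5 ≡ 42 (mod 104)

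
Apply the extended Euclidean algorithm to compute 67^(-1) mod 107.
Extended GCD: 67(8) + 107(-5) = 1. So 67^(-1) ≡ 8 (mod 107). Verify: 67 × 8 = 536 ≡ 1 (mod 107)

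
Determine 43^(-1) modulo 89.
Since 89 is prime, by Fermat 43^(-1) ≡ 43^{87} ≡ 29 mod 89. Verify: 43 × 29 = 1247 ≡ 1 mod 89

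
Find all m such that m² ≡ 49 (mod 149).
The square roots of 49 mod 149 are 142 and 7. Verify: 142² = 20164 ≡ 49 (mod 149)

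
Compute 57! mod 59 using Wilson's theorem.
(58)! = (57)! × (58) ≡ -1 mod 59. So (57)! ≡ -1 × (58)^(-1) ≡ (-1)×(-1) = 1 mod 59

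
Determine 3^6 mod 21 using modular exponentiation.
By repeated squaring (mod 21): 3^{1}≡3, 3^{2}≡9, 3^{4}≡18. Then 3^{6} = 3^{4+2} ≡ 18 × 9 ≡ 15 (mod 21)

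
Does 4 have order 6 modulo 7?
4^{3} ≡ 1 mod 7 and 3 < 6, so ord_7(4) = 3 ≠ 6 and 4 is not a primitive root.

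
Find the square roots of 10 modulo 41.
The square roots of 10 mod 41 are 16 and 25. Verify: 16² = 256 ≡ 10 (mod 41)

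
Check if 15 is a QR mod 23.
By Euler's criterion: 15^{11} ≡ 22 mod 23. Since this equals -1 (≡ 22), 15 is not a QR.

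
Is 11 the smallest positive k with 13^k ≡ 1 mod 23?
Powers of 13 mod 23: 13^1≡13, 13^2≡8, 13^3≡12, 13^4≡18, 13^5≡4, 13^6≡6, 13^7≡9, 13^8≡2, 13^9≡3, 13^10≡16, 13^11≡1. First k with 13^k≡1 is k=11. Yes, ord_23(13) = 11.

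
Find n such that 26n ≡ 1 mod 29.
Since 29 is prime, by Fermat 26^(-1) ≡ 26^{27} ≡ 19 mod 29. Verify: 26 × 19 = 494 ≡ 1 mod 29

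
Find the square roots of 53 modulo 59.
The square roots of 53 mod 59 are 17 and 42. Verify: 17² = 289 ≡ 53 mod 59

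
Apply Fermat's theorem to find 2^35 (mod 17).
By Fermat: 2^{16} ≡ 1 (mod 17). 35 = 2×16 + 3. So 2^{35} ≡ 2^{3} ≡ 8 (mod 17)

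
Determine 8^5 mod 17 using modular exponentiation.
By repeated squaring (mod 17): 8^{1}≡8, 8^{2}≡13, 8^{4}≡16. Then 8^{5} = 8^{4+1} ≡ 16 × 8 ≡ 9 (mod 17)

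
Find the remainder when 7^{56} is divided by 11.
By Fermat: 7^{10} ≡ 1 (mod 11). 56 = 5×10 + 6. So 7^{56} ≡ 7^{6} ≡ 4 (mod 11)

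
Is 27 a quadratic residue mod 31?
By Euler's criterion: 27^{15} ≡ 30 mod 31. Since this equals -1 (≡ 30), 27 is not a QR.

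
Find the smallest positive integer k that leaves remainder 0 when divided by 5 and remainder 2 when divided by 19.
M = 5 × 19 = 95. M₁ = 19, y₁ ≡ 4 (mod 5). M₂ = 5, y₂ ≡ 4 (mod 19). k = 0×19×4 + 2×5×4 ≡ 40 (mod 95)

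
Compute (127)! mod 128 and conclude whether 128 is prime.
(127)! mod 128 = 0. Since 0 ≢ -1 mod 128, 128 is not prime.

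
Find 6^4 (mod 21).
6^{4} = 1296 ≡ 15 (mod 21)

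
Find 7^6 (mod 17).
By repeated squaring (mod 17): 7^{1}≡7, 7^{2}≡15, 7^{4}≡4. Then 7^{6} = 7^{4+2} ≡ 4 × 15 ≡ 9 (mod 17)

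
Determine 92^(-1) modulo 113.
Since 113 is prime, by Fermat 92^(-1) ≡ 92^{111} ≡ 43 mod 113. Verify: 92 × 43 = 3956 ≡ 1 mod 113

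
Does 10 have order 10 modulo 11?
10^{2} ≡ 1 (mod 11) and 2 < 10, so ord_11(10) = 2 ≠ 10 and 10 is not a primitive root.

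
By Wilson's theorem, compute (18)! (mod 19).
By Wilson's theorem, (18)! ≡ -1 ≡ 18 (mod 19)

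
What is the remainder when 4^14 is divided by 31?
By repeated squaring mod 31: 4^{1}≡4, 4^{2}≡16, 4^{4}≡8, 4^{8}≡2. Then 4^{14} = 4^{8+4+2} ≡ 2 × 8 × 16 ≡ 8 mod 31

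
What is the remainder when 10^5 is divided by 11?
By repeated squaring mod 11: 10^{1}≡10, 10^{2}≡1, 10^{4}≡1. Then 10^{5} = 10^{4+1} ≡ 1 × 10 ≡ 10 mod 11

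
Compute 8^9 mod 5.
Using Fermat: 8^{4} ≡ 1 (mod 5). 9 ≡ 1 (mod 4). So 8^{9} ≡ 8^{1} ≡ 3 (mod 5)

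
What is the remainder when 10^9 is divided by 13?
By repeated squaring mod 13: 10^{1}≡10, 10^{2}≡9, 10^{4}≡3, 10^{8}≡9. Then 10^{9} = 10^{8+1} ≡ 9 × 10 ≡ 12 mod 13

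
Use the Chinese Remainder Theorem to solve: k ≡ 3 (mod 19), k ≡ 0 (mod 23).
M = 19 × 23 = 437. M₁ = 23, y₁ ≡ 5 (mod 19). M₂ = 19, y₂ ≡ 17 (mod 23). k = 3×23×5 + 0×19×17 ≡ 345 (mod 437)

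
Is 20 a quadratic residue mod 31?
By Euler's criterion: 20^{15} ≡ 1 mod 31. Since this equals 1, 20 is a QR.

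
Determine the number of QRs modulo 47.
For prime 47, there are (p-1)/2 = (47-1)/2 = 23 quadratic residues (excluding 0).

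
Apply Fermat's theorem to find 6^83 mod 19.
By Fermat: 6^{18} ≡ 1 mod 19. 83 = 4×18 + 11. So 6^{83} ≡ 6^{11} ≡ 17 mod 19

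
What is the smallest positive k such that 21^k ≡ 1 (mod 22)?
Powers of 21 mod 22: 21^1≡21, 21^2≡1. So the order of 21 is 2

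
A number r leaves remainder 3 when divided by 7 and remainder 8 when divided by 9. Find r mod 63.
M = 7 × 9 = 63. M₁ = 9, y₁ ≡ 4 mod 7. M₂ = 7, y₂ ≡ 4 mod 9. r = 3×9×4 + 8×7×4 ≡ 17 mod 63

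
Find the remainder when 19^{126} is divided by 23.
By Fermat: 19^{22} ≡ 1 mod 23. 126 = 5×22 + 16. So 19^{126} ≡ 19^{16} ≡ 12 mod 23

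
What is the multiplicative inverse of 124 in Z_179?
Since 179 is prime, by Fermat 124^(-1) ≡ 124^{177} ≡ 13 mod 179. Verify: 124 × 13 = 1612 ≡ 1 mod 179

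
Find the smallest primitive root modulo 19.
g = 2. For each prime q|18: 2^{9}≡18, 2^{6}≡7, none ≡ 1, so ord_19(2) = 18 and 2 is a primitive root.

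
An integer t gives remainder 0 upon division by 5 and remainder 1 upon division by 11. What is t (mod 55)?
M = 5 × 11 = 55. M₁ = 11, y₁ ≡ 1 (mod 5). M₂ = 5, y₂ ≡ 9 (mod 11). t = 0×11×1 + 1×5×9 ≡ 45 (mod 55)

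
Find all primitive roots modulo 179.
There are φ(178) = 88 primitive roots mod 179: {2, 6, 7, 8, 10, 11, 18, 21, 23, 24, 26, 28, 30, 32, 33, 34, 35, 37, 38, 40, 41, 44, 50, 53, 54, 55, 58, 62, 63, 69, 71, 72, 73, 78, 79, 84, 86, 90, 91, 92, 94, 96, 97, 98, 99, 102, 103, 104, 105, 109, 111, 112, 113, 114, 115, 118, 119, 120, 122, 123, 127, 128, 130, 131, 132, 133, 134, 136, 137, 140, 143, 148, 150, 152, 154, 157, 159, 160, 162, 163, 164, 165, 166, 167, 170, 174, 175, 176}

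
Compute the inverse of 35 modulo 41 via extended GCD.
Extended GCD: 35(-7) + 41(6) = 1. So 35^(-1) ≡ -7 ≡ 34 mod 41. Verify: 35 × 34 = 1190 ≡ 1 mod 41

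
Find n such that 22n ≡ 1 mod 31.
Since 31 is prime, by Fermat 22^(-1) ≡ 22^{29} ≡ 24 mod 31. Verify: 22 × 24 = 528 ≡ 1 mod 31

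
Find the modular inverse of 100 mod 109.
Since 109 is prime, by Fermat 100^(-1) ≡ 100^{107} ≡ 12 mod 109. Verify: 100 × 12 = 1200 ≡ 1 mod 109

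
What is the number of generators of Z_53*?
A prime p has φ(p-1) primitive roots; here φ(52) = 24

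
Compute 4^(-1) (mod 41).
Since 41 is prime, by Fermat 4^(-1) ≡ 4^{39} ≡ 31 (mod 41). Verify: 4 × 31 = 124 ≡ 1 (mod 41)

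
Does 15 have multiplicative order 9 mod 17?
Powers of 15 mod 17: 15^1≡15, 15^2≡4, 15^3≡9, 15^4≡16, 15^5≡2, 15^6≡13, 15^7≡8, 15^8≡1. Already 15^8≡1, so the order is 8 < 9. No, the actual order is 8.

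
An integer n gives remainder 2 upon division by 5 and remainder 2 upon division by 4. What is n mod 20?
M = 5 × 4 = 20. M₁ = 4, y₁ ≡ 4 mod 5. M₂ = 5, y₂ ≡ 1 mod 4. n = 2×4×4 + 2×5×1 ≡ 2 mod 20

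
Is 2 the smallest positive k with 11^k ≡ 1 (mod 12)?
Powers of 11 mod 12: 11^1≡11, 11^2≡1. First k with 11^k≡1 is k=2. Yes, ord_12(11) = 2.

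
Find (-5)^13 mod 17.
By repeated squaring mod 17: (-5)^{1}≡12, (-5)^{2}≡8, (-5)^{4}≡13, (-5)^{8}≡16. Then (-5)^{13} = (-5)^{8+4+1} ≡ 16 × 13 × 12 ≡ 14 mod 17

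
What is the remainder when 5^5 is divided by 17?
By repeated squaring (mod 17): 5^{1}≡5, 5^{2}≡8, 5^{4}≡13. Then 5^{5} = 5^{4+1} ≡ 13 × 5 ≡ 14 (mod 17)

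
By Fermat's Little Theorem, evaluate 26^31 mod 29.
By Fermat: 26^{28} ≡ 1 (mod 29). So 26^{31} = 26^{28} · 26^{3} ≡ 26^{3} ≡ 2 (mod 29)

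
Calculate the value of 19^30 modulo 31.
Using Fermat: 19^{30} ≡ 1 (mod 31). 30 ≡ 0 (mod 30). So 19^{30} ≡ 19^{0} ≡ 1 (mod 31)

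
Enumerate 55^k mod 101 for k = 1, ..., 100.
55^1, 55^2, ..., 55^{100} mod 101: [55, 96, 28, 25, 62, 77, 94, 19, 35, 6, 27, 71, 67, 49, 69, 58, 59, 13, 8, 36, 61, 22, 99, 92, 10, 45, 51, 78, 48, 14, 63, 31, 89, 47, 60, 68, 3, 64, 86, 84, 75, 85, 29, 80, 57, 4, 18, 81, 11, 100, 46, 5, 73, 76, 39, 24, 7, 82, 66, 95, 74, 30, 34, 52, 32, 43, 42, 88, 93, 65, 40, 79, 2, 9, 91, 56, 50, 23, 53, 87, 38, 70, 12, 54, 41, 33, 98, 37, 15, 17, 26, 16, 72, 21, 44, 97, 83, 20, 90, 1]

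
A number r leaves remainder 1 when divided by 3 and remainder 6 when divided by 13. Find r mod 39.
M = 3 × 13 = 39. M₁ = 13, y₁ ≡ 1 mod 3. M₂ = 3, y₂ ≡ 9 mod 13. r = 1×13×1 + 6×3×9 ≡ 19 mod 39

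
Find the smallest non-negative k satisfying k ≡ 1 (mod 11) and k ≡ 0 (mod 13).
M = 11 × 13 = 143. M₁ = 13, y₁ ≡ 6 (mod 11). M₂ = 11, y₂ ≡ 6 (mod 13). k = 1×13×6 + 0×11×6 ≡ 78 (mod 143)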